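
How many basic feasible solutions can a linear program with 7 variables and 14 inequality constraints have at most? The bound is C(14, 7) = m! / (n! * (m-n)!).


Each vertex corresponds to some choice of n active constraints out of m, so the number of vertices is at most C(m, n) = m! / (n!(m-n)!).
m = 14, n = 7
Numerator: 14 * 13 * 12 * 11 * 10 * 9 * 8
Denominator: 7! = 5040
C(14, 7) = 3432


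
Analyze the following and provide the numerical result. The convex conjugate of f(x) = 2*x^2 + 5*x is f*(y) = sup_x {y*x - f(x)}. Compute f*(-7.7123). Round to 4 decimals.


f*(y) = sup_x {y*x - a*x^2 - b*x} = sup_x {(y-b)*x - a*x^2}
FOC: (y - b) - 2a*x = 0 => x* = (y - b)/(2a)
x* = (-7.7123 - 5)/(2*2) = -3.1781
f*(-7.7123) = (y-b)^2/(4a) = (-7.7123 - 5)^2/(4*2)
= 161.6026/8 = 20.2003


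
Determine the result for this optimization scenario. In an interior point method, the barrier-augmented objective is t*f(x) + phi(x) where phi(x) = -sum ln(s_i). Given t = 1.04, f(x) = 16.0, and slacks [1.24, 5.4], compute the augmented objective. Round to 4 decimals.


Step 1: Compute log-barrier.
ln values: [0.2151, 1.6864]
phi = -(0.2151 + 1.6864) = -1.9015
Step 2: Compute augmented objective.
t*f(x) = 1.04*16.0 = 16.64
Total = 16.64 - 1.9015 = 14.7385


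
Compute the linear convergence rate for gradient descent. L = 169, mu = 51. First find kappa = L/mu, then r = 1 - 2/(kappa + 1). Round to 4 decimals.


Step 1: Compute the condition number.
kappa = L/mu = 169/51 = 3.3137
Step 2: Compute the convergence rate.
r = 1 - 2/(kappa + 1) = 1 - 2*mu/(L + mu) = (L - mu)/(L + mu) = 118/220 = 0.5364


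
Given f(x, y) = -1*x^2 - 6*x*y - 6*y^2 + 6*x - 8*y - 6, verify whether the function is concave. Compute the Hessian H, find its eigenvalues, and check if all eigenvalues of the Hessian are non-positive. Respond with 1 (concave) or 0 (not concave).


The Hessian of f(x,y) = -1*x^2 - 6*x*y - 6*y^2 + 6*x - 8*y - 6 is:
H = [[-2, -6], [-6, -12]]
Trace = -2 - 12 = -14
Determinant = -2*-12 - (-6)^2 = -12
Discriminant = (-14)^2 - 4*-12 = 244.0
Eigenvalues: lambda_1 = -14.8102, lambda_2 = 0.8102
The function is not concave.

0


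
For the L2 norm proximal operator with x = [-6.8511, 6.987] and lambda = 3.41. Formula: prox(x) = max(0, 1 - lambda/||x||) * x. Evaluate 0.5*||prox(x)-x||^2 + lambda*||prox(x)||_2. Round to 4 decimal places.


Step 1: Compute ||x||.
||x|| = 9.7855
Step 2: Compute scaling factor.
scale = max(0, 1 - 3.41/9.7855) = 0.6515
Step 3: prox(x) = [-4.4637, 4.5522]
||prox(x)|| = 6.3755
Step 4: Proximal objective.
0.5*||prox-x||^2 = 5.8141
lambda*||prox|| = 21.7405
Total = 27.5545


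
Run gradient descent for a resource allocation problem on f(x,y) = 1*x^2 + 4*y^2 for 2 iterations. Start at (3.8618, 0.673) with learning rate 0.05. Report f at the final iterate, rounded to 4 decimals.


Gradient descent on f(x,y) = 1*x^2 + 4*y^2.
Starting point: (3.8618, 0.673), alpha = 0.05
Step 1: grad_x = 2*1*3.8618 = 7.7236, grad_y = 2*4*0.673 = 5.384
  x_1 = 3.8618 - 0.05*7.7236 = 3.4756
  y_1 = 0.673 - 0.05*5.384 = 0.4038
Step 2: grad_x = 2*1*3.4756 = 6.9512, grad_y = 2*4*0.4038 = 3.2304
  x_2 = 3.4756 - 0.05*6.9512 = 3.1281
  y_2 = 0.4038 - 0.05*3.2304 = 0.2423
f(3.1281, 0.2423) = 1*3.1281^2 + 4*0.2423^2 = 10.0195


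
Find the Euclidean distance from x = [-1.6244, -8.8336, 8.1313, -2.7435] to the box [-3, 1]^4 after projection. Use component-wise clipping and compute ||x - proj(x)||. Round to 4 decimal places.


Project each component onto [-3, 1].
clip(-1.6244) = -1.6244, clip(-8.8336) = -3.0, clip(8.1313) = 1.0, clip(-2.7435) = -2.7435
Projection = [-1.6244, -3.0, 1.0, -2.7435]
Squared diffs: [0.0, 34.0309, 50.8554, 0.0]
Distance = sqrt(84.8863) = 9.2134


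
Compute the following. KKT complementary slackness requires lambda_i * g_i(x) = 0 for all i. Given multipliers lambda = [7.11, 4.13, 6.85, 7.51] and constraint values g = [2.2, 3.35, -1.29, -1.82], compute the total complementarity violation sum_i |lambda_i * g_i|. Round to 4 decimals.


KKT complementary slackness check:
lambda_1 * g_1 = 7.11 * 2.2 = 15.642
lambda_2 * g_2 = 4.13 * 3.35 = 13.8355
lambda_3 * g_3 = 6.85 * -1.29 = -8.8365
lambda_4 * g_4 = 7.51 * -1.82 = -13.6682
Total violation = 15.642 + 13.8355 + 8.8365 + 13.6682 = 51.9822


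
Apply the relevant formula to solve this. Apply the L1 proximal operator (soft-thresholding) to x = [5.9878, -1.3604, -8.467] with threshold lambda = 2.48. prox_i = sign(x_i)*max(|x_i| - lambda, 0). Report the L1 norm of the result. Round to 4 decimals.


Soft-thresholding with lambda = 2.48:
prox(5.9878) = sign(5.9878)*max(|5.9878| - 2.48, 0) = 3.5078
prox(-1.3604) = sign(-1.3604)*max(|-1.3604| - 2.48, 0) = 0.0
prox(-8.467) = sign(-8.467)*max(|-8.467| - 2.48, 0) = -5.987
prox(x) = [3.5078, 0.0, -5.987]
||prox(x)||_1 = 3.5078 + 0.0 + 5.987 = 9.4948


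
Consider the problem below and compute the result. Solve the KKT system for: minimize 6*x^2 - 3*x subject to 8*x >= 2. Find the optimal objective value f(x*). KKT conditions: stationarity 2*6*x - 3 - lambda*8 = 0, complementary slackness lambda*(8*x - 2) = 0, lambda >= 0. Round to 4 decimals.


Step 1: Try lambda = 0 (constraint inactive).
Stationarity: 2*6*x - 3 = 0
x* = 3/(2*6) = 0.25
Check constraint: 8*0.25 = 2.0 >= 2 -- satisfied.
Step 2: Compute optimal value.
f(x*) = 6*0.25^2 - 3*0.25 = -0.375


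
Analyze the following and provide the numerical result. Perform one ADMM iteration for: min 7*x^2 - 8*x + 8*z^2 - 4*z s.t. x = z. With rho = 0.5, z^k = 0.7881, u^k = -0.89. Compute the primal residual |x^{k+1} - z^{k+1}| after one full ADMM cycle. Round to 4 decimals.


ADMM iteration with rho = 0.5, z^k = 0.7881, u^k = -0.89
Step 1: x-update.
Minimize 7*x^2 - 8*x + (0.5/2)*(x - 0.7881 - 0.89)^2
FOC: (2*7 + 0.5)*x = 8 + 0.5*(0.7881 + 0.89)
x^{k+1} = 0.6096
Step 2: z-update.
Minimize 8*z^2 - 4*z + (0.5/2)*(0.6096 - z - 0.89)^2
FOC: (2*8 + 0.5)*z = 4 + 0.5*(0.6096 - 0.89)
z^{k+1} = 0.2339
Step 3: u-update.
u^{k+1} = -0.89 + 0.6096 - 0.2339 = -0.5143
Step 4: Primal residual = |0.6096 - 0.2339| = 0.3757


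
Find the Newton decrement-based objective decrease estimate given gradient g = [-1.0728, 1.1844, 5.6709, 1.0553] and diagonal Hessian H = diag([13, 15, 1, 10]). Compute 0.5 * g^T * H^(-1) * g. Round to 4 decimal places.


Step 1: H is diagonal, so H^(-1) * g = [-0.0825, 0.079, 5.6709, 0.1055].
Step 2: g^T H^(-1) g = sum_i g_i^2 / H_ii
  = (-1.0728)^2/13 + (1.1844)^2/15 + (5.6709)^2/1 + (1.0553)^2/10
  = 0.0885 + 0.0935 + 32.1591 + 0.1114 = 32.4525
Step 3: Objective decrease = 0.5 * g^T H^(-1) g = 16.2263


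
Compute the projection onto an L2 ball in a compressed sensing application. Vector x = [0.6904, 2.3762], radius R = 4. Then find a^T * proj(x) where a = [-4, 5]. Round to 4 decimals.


Step 1: Compute ||x|| (intermediates to 6 decimals).
||x|| = sqrt(0.6904^2 + 2.3762^2) = 2.474465
Step 2: Project.
Since ||x|| <= R, proj = x (no scaling needed).
proj(x) = [0.6904, 2.3762]
Step 3: Dot product.
a^T * proj(x) = -4*0.6904 + 5*2.3762 = 9.1194


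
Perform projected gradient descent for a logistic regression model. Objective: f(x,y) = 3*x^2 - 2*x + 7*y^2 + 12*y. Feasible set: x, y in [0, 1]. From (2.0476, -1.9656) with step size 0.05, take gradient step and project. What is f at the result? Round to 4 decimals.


Step 1: Compute gradient at (2.0476, -1.9656).
grad_x = 2*3*2.0476 - 2 = 10.2856
grad_y = 2*7*-1.9656 + 12 = -15.5184
Step 2: Gradient step.
x_raw = 2.0476 - 0.05*10.2856 = 1.5333
y_raw = -1.9656 - 0.05*-15.5184 = -1.1897
Step 3: Project onto [0, 1].
x_proj = clip(1.5333) = 1.0
y_proj = clip(-1.1897) = 0.0
Step 4: Evaluate f.
f(1.0, 0.0) = 1.0


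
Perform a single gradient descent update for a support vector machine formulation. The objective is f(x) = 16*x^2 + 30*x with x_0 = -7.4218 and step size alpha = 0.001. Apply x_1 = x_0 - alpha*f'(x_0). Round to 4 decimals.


We compute the gradient at x_0 and apply the update.
f'(x) = 32*x + 30
f'(-7.4218) = 32*-7.4218 + 30 = -207.4976
x_1 = -7.4218 - 0.001*-207.4976 = -7.2143


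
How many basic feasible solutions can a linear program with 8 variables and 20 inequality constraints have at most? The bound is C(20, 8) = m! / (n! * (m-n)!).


Each vertex corresponds to some choice of n active constraints out of m, so the number of vertices is at most C(m, n) = m! / (n!(m-n)!).
m = 20, n = 8
Numerator: 20 * 19 * 18 * 17 * 16 * 15 * 14 * 13
Denominator: 8! = 40320
C(20, 8) = 125970


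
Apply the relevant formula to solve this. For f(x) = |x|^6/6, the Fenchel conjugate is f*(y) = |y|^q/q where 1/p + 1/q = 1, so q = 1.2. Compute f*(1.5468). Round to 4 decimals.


The conjugate exponent q satisfies 1/p + 1/q = 1.
p = 6, so q = 6/(6 - 1) = 1.2
|y|^q = 1.5468^1.2 = 1.6878
f*(1.5468) = 1.6878 / 1.2 = 1.4065


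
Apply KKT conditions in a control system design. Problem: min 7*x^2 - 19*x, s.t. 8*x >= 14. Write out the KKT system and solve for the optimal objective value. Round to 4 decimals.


Step 1: Try lambda = 0 (constraint inactive).
x_unc = 19/(2*7) = 1.3571
Check: 8*1.3571 = 10.8568 < 14 -- violated!
Step 2: Constraint must be active: 8*x = 14
x* = 14/8 = 1.75
lambda = (2*7*1.75 - 19)/8 = 0.6875
Step 3: Compute optimal value.
f(x*) = 7*1.75^2 - 19*1.75 = -11.8125


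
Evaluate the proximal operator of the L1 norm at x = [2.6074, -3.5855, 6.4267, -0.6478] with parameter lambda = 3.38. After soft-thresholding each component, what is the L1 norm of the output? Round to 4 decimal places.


Soft-thresholding with lambda = 3.38:
prox(2.6074) = sign(2.6074)*max(|2.6074| - 3.38, 0) = 0.0
prox(-3.5855) = sign(-3.5855)*max(|-3.5855| - 3.38, 0) = -0.2055
prox(6.4267) = sign(6.4267)*max(|6.4267| - 3.38, 0) = 3.0467
prox(-0.6478) = sign(-0.6478)*max(|-0.6478| - 3.38, 0) = 0.0
prox(x) = [0.0, -0.2055, 3.0467, 0.0]
||prox(x)||_1 = 0.0 + 0.2055 + 3.0467 + 0.0 = 3.2522


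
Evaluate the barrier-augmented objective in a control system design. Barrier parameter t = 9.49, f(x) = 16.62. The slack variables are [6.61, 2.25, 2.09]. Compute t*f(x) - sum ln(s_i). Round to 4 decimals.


Step 1: Compute log-barrier.
ln values: [1.8886, 0.8109, 0.7372]
phi = -(1.8886 + 0.8109 + 0.7372) = -3.4367
Step 2: Compute augmented objective.
t*f(x) = 9.49*16.62 = 157.7238
Total = 157.7238 - 3.4367 = 154.2871


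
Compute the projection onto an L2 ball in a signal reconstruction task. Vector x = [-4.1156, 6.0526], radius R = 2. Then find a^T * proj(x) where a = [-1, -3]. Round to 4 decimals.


Step 1: Compute ||x|| (intermediates to 6 decimals).
||x|| = sqrt((-4.1156)^2 + 6.0526^2) = 7.319298
Step 2: Project.
Since ||x|| > R, scale = R/||x|| = 2/7.319298 = 0.27325, proj(x) = scale * x
proj(x) = [-1.124588, 1.653873]
Step 3: Dot product.
a^T * proj(x) = -1*(-1.124588) - 3*1.653873 = -3.837


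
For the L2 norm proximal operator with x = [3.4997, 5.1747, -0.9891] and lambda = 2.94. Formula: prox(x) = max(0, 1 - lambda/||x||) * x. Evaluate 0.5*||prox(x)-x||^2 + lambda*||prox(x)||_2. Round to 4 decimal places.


Step 1: Compute ||x||.
||x|| = 6.3249
Step 2: Compute scaling factor.
scale = max(0, 1 - 2.94/6.3249) = 0.5352
Step 3: prox(x) = [1.8729, 2.7693, -0.5293]
||prox(x)|| = 3.3849
Step 4: Proximal objective.
0.5*||prox-x||^2 = 4.3218
lambda*||prox|| = 9.9516
Total = 14.2733


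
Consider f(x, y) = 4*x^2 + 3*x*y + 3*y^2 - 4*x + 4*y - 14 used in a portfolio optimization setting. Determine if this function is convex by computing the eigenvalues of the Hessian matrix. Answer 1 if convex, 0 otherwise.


The Hessian of f(x,y) = 4*x^2 + 3*x*y + 3*y^2 - 4*x + 4*y - 14 is:
H = [[8, 3], [3, 6]]
Trace = 8 + 6 = 14
Determinant = 8*6 - (3)^2 = 39
Discriminant = (14)^2 - 4*39 = 40.0
Eigenvalues: lambda_1 = 3.8377, lambda_2 = 10.1623
The function is convex.

1


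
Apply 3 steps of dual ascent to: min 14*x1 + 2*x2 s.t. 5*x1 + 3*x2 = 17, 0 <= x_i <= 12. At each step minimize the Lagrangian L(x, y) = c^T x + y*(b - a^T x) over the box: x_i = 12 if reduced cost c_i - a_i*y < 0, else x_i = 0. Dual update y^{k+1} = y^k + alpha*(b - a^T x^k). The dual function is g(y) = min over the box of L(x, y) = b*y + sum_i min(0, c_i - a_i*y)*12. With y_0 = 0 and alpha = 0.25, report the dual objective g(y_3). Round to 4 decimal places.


Dual ascent for LP: min 14*x1 + 2*x2, 5*x1 + 3*x2 = 17, 0 <= x_i <= 12
Step 1: y^k = 0.0, reduced costs: (14.0, 2.0)
  x^k = (0.0, 0.0), subgradient = b - a^T x = 17.0
  y^{k+1} = 0.0 + 0.25*17.0 = 4.25
Step 2: y^k = 4.25, reduced costs: (-7.25, -10.75)
  x^k = (12.0, 12.0), subgradient = b - a^T x = -79.0
  y^{k+1} = 4.25 + 0.25*-79.0 = -15.5
Step 3: y^k = -15.5, reduced costs: (91.5, 48.5)
  x^k = (0.0, 0.0), subgradient = b - a^T x = 17.0
  y^{k+1} = -15.5 + 0.25*17.0 = -11.25
Dual objective at y_3 = -11.25: reduced costs (70.25, 35.75), box minimizer x = (0.0, 0.0)
g(y_3) = b*y + (c1 - a1*y)*x1 + (c2 - a2*y)*x2 = 17*(-11.25) + 70.25*0.0 + 35.75*0.0 = -191.25 + 0.0 + 0.0 = -191.25


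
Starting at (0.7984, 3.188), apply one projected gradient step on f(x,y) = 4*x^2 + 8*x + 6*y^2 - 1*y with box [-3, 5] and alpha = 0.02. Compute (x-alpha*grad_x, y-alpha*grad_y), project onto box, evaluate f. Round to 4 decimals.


Step 1: Compute gradient at (0.7984, 3.188).
grad_x = 2*4*0.7984 + 8 = 14.3872
grad_y = 2*6*3.188 - 1 = 37.256
Step 2: Gradient step.
x_raw = 0.7984 - 0.02*14.3872 = 0.5107
y_raw = 3.188 - 0.02*37.256 = 2.4429
Step 3: Project onto [-3, 5].
x_proj = clip(0.5107) = 0.5107
y_proj = clip(2.4429) = 2.4429
Step 4: Evaluate f.
f(0.5107, 2.4429) = 38.4914


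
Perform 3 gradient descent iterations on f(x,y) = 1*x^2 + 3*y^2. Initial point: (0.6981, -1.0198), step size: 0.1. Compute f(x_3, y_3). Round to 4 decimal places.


Gradient descent on f(x,y) = 1*x^2 + 3*y^2.
Starting point: (0.6981, -1.0198), alpha = 0.1
Step 1: grad_x = 2*1*0.6981 = 1.3962, grad_y = 2*3*-1.0198 = -6.1188
  x_1 = 0.6981 - 0.1*1.3962 = 0.5585
  y_1 = -1.0198 - 0.1*-6.1188 = -0.4079
Step 2: grad_x = 2*1*0.5585 = 1.117, grad_y = 2*3*-0.4079 = -2.4475
  x_2 = 0.5585 - 0.1*1.117 = 0.4468
  y_2 = -0.4079 - 0.1*-2.4475 = -0.1632
Step 3: grad_x = 2*1*0.4468 = 0.8936, grad_y = 2*3*-0.1632 = -0.979
  x_3 = 0.4468 - 0.1*0.8936 = 0.3574
  y_3 = -0.1632 - 0.1*-0.979 = -0.0653
f(0.3574, -0.0653) = 1*0.3574^2 + 3*(-0.0653)^2 = 0.1405


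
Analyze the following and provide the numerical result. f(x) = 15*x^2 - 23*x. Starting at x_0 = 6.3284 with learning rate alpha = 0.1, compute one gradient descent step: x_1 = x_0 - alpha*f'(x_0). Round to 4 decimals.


We compute the gradient at x_0 and apply the update.
f'(x) = 30*x - 23
f'(6.3284) = 30*6.3284 - 23 = 166.852
x_1 = 6.3284 - 0.1*166.852 = -10.3568


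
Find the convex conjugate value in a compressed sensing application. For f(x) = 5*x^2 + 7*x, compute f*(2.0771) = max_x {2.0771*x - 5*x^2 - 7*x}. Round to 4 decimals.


f*(y) = sup_x {y*x - a*x^2 - b*x} = sup_x {(y-b)*x - a*x^2}
FOC: (y - b) - 2a*x = 0 => x* = (y - b)/(2a)
x* = (2.0771 - 7)/(2*5) = -0.4923
f*(2.0771) = (y-b)^2/(4a) = (2.0771 - 7)^2/(4*5)
= 24.2349/20 = 1.2117


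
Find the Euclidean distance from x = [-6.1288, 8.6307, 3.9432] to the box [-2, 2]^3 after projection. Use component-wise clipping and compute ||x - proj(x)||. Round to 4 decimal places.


Project each component onto [-2, 2].
clip(-6.1288) = -2.0, clip(8.6307) = 2.0, clip(3.9432) = 2.0
Projection = [-2.0, 2.0, 2.0]
Squared diffs: [17.047, 43.9662, 3.776]
Distance = sqrt(64.7892) = 8.0492


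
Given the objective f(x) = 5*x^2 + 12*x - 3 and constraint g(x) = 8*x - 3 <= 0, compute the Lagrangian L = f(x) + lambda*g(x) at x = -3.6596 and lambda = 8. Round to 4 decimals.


Step 1: Evaluate f(x).
f(-3.6596) = 5*(-3.6596)^2 + 12*(-3.6596) - 3 = 20.0482
Step 2: Evaluate g(x).
g(-3.6596) = 8*-3.6596 - 3 = -32.2768
Step 3: Compute Lagrangian.
L = 20.0482 + 8*-32.2768 = -238.1662


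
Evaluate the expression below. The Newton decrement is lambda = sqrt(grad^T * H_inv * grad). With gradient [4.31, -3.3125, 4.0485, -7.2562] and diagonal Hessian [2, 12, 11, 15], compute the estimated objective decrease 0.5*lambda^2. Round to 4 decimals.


Step 1: H is diagonal, so H^(-1) * g = [2.155, -0.276, 0.368, -0.4837].
Step 2: g^T H^(-1) g = sum_i g_i^2 / H_ii
  = (4.31)^2/2 + (-3.3125)^2/12 + (4.0485)^2/11 + (-7.2562)^2/15
  = 9.2881 + 0.9144 + 1.49 + 3.5102 = 15.2026
Step 3: Objective decrease = 0.5 * g^T H^(-1) g = 7.6013


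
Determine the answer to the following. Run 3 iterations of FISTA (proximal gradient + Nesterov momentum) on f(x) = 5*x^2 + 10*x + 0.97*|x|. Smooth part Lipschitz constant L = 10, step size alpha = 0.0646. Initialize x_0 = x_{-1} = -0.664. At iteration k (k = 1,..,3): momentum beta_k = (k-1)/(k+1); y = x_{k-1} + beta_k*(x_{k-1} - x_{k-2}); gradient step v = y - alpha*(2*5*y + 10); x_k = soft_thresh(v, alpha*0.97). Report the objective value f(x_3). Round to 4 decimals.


FISTA on f(x) = 5*x^2 + 10*x + 0.97*|x|
L = 10, alpha = 0.0646
Iteration 1: beta = 0.0, y = -0.664 + 0.0*(-0.664 + 0.664) = -0.664
  grad(y) = 3.36, v = y - alpha*grad = -0.8811
  prox(v) = soft_thresh(-0.8811, 0.0627) = -0.8184
Iteration 2: beta = 0.3333, y = -0.8184 + 0.3333*(-0.8184 + 0.664) = -0.8699
  grad(y) = 1.3014, v = y - alpha*grad = -0.9539
  prox(v) = soft_thresh(-0.9539, 0.0627) = -0.8913
Iteration 3: beta = 0.5, y = -0.8913 + 0.5*(-0.8913 + 0.8184) = -0.9277
  grad(y) = 0.723, v = y - alpha*grad = -0.9744
  prox(v) = soft_thresh(-0.9744, 0.0627) = -0.9117
f(x_3) = 5*(-0.9117)^2 + 10*(-0.9117) + 0.97*|-0.9117| = -4.0767


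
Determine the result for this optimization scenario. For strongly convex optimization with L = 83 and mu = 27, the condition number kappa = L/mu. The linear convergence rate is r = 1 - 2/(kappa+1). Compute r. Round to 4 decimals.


Step 1: Compute the condition number.
kappa = L/mu = 83/27 = 3.0741
Step 2: Compute the convergence rate.
r = 1 - 2/(kappa + 1) = 1 - 2*mu/(L + mu) = (L - mu)/(L + mu) = 56/110 = 0.5091


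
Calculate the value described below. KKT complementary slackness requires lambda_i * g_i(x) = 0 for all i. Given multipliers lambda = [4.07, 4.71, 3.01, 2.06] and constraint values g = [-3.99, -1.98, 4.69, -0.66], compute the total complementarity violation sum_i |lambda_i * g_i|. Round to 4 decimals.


KKT complementary slackness check:
lambda_1 * g_1 = 4.07 * -3.99 = -16.2393
lambda_2 * g_2 = 4.71 * -1.98 = -9.3258
lambda_3 * g_3 = 3.01 * 4.69 = 14.1169
lambda_4 * g_4 = 2.06 * -0.66 = -1.3596
Total violation = 16.2393 + 9.3258 + 14.1169 + 1.3596 = 41.0416


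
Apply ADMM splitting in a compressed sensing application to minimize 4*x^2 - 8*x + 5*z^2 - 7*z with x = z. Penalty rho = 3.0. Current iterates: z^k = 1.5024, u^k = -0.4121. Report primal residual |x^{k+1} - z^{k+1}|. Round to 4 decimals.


ADMM iteration with rho = 3.0, z^k = 1.5024, u^k = -0.4121
Step 1: x-update.
Minimize 4*x^2 - 8*x + (3.0/2)*(x - 1.5024 - 0.4121)^2
FOC: (2*4 + 3.0)*x = 8 + 3.0*(1.5024 + 0.4121)
x^{k+1} = 1.2494
Step 2: z-update.
Minimize 5*z^2 - 7*z + (3.0/2)*(1.2494 - z - 0.4121)^2
FOC: (2*5 + 3.0)*z = 7 + 3.0*(1.2494 - 0.4121)
z^{k+1} = 0.7317
Step 3: u-update.
u^{k+1} = -0.4121 + 1.2494 - 0.7317 = 0.1056
Step 4: Primal residual = |1.2494 - 0.7317| = 0.5177


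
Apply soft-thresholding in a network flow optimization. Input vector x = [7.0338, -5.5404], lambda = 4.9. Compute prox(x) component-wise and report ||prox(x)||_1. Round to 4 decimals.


Soft-thresholding with lambda = 4.9:
prox(7.0338) = sign(7.0338)*max(|7.0338| - 4.9, 0) = 2.1338
prox(-5.5404) = sign(-5.5404)*max(|-5.5404| - 4.9, 0) = -0.6404
prox(x) = [2.1338, -0.6404]
||prox(x)||_1 = 2.1338 + 0.6404 = 2.7742


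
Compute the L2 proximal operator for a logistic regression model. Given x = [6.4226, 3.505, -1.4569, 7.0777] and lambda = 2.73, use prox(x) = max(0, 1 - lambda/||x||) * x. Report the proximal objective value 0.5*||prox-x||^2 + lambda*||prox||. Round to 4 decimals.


Step 1: Compute ||x||.
||x|| = 10.2835
Step 2: Compute scaling factor.
scale = max(0, 1 - 2.73/10.2835) = 0.7345
Step 3: prox(x) = [4.7176, 2.5745, -1.0701, 5.1988]
||prox(x)|| = 7.5535
Step 4: Proximal objective.
0.5*||prox-x||^2 = 3.7265
lambda*||prox|| = 20.6211
Total = 24.3476


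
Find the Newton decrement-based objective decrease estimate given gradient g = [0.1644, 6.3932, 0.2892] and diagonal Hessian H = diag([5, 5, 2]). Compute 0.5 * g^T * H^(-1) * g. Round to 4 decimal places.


Step 1: H is diagonal, so H^(-1) * g = [0.0329, 1.2786, 0.1446].
Step 2: g^T H^(-1) g = sum_i g_i^2 / H_ii
  = (0.1644)^2/5 + (6.3932)^2/5 + (0.2892)^2/2
  = 0.0054 + 8.1746 + 0.0418 = 8.2218
Step 3: Objective decrease = 0.5 * g^T H^(-1) g = 4.1109


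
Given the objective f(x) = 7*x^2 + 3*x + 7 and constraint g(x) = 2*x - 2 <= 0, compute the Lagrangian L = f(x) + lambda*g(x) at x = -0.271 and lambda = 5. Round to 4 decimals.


Step 1: Evaluate f(x).
f(-0.271) = 7*(-0.271)^2 + 3*(-0.271) + 7 = 6.7011
Step 2: Evaluate g(x).
g(-0.271) = 2*-0.271 - 2 = -2.542
Step 3: Compute Lagrangian.
L = 6.7011 + 5*-2.542 = -6.0089


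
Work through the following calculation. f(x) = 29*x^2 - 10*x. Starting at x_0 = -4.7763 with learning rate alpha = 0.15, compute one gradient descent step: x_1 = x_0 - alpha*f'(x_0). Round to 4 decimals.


We compute the gradient at x_0 and apply the update.
f'(x) = 58*x - 10
f'(-4.7763) = 58*-4.7763 - 10 = -287.0254
x_1 = -4.7763 - 0.15*-287.0254 = 38.2775


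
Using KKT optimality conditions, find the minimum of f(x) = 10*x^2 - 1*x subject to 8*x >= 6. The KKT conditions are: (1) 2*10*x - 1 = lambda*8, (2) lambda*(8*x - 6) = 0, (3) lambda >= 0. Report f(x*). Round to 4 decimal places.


Step 1: Try lambda = 0 (constraint inactive).
x_unc = 1/(2*10) = 0.05
Check: 8*0.05 = 0.4 < 6 -- violated!
Step 2: Constraint must be active: 8*x = 6
x* = 6/8 = 0.75
lambda = (2*10*0.75 - 1)/8 = 1.75
Step 3: Compute optimal value.
f(x*) = 10*0.75^2 - 1*0.75 = 4.875


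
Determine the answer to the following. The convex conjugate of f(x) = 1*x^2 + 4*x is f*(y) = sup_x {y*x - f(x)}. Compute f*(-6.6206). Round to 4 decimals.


f*(y) = sup_x {y*x - a*x^2 - b*x} = sup_x {(y-b)*x - a*x^2}
FOC: (y - b) - 2a*x = 0 => x* = (y - b)/(2a)
x* = (-6.6206 - 4)/(2*1) = -5.3103
f*(-6.6206) = (y-b)^2/(4a) = (-6.6206 - 4)^2/(4*1)
= 112.7971/4 = 28.1993


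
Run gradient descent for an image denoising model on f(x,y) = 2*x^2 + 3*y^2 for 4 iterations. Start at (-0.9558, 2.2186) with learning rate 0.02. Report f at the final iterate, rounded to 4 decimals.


Gradient descent on f(x,y) = 2*x^2 + 3*y^2.
Starting point: (-0.9558, 2.2186), alpha = 0.02
Step 1: grad_x = 2*2*-0.9558 = -3.8232, grad_y = 2*3*2.2186 = 13.3116
  x_1 = -0.9558 - 0.02*-3.8232 = -0.8793
  y_1 = 2.2186 - 0.02*13.3116 = 1.9524
Step 2: grad_x = 2*2*-0.8793 = -3.5173, grad_y = 2*3*1.9524 = 11.7142
  x_2 = -0.8793 - 0.02*-3.5173 = -0.809
  y_2 = 1.9524 - 0.02*11.7142 = 1.7181
Step 3: grad_x = 2*2*-0.809 = -3.236, grad_y = 2*3*1.7181 = 10.3085
  x_3 = -0.809 - 0.02*-3.236 = -0.7443
  y_3 = 1.7181 - 0.02*10.3085 = 1.5119
Step 4: grad_x = 2*2*-0.7443 = -2.9771, grad_y = 2*3*1.5119 = 9.0715
  x_4 = -0.7443 - 0.02*-2.9771 = -0.6847
  y_4 = 1.5119 - 0.02*9.0715 = 1.3305
f(-0.6847, 1.3305) = 2*(-0.6847)^2 + 3*1.3305^2 = 6.2483


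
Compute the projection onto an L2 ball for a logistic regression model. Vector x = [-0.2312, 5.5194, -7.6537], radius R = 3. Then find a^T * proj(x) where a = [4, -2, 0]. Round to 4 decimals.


Step 1: Compute ||x|| (intermediates to 6 decimals).
||x|| = sqrt((-0.2312)^2 + 5.5194^2 + (-7.6537)^2) = 9.439086
Step 2: Project.
Since ||x|| > R, scale = R/||x|| = 3/9.439086 = 0.317827, proj(x) = scale * x
proj(x) = [-0.073482, 1.754214, -2.432553]
Step 3: Dot product.
a^T * proj(x) = 4*(-0.073482) - 2*1.754214 + 0*(-2.432553) = -3.8024


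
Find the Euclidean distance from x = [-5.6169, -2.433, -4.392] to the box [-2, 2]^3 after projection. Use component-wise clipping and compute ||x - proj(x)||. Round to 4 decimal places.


Project each component onto [-2, 2].
clip(-5.6169) = -2.0, clip(-2.433) = -2.0, clip(-4.392) = -2.0
Projection = [-2.0, -2.0, -2.0]
Squared diffs: [13.082, 0.1875, 5.7217]
Distance = sqrt(18.9912) = 4.3579


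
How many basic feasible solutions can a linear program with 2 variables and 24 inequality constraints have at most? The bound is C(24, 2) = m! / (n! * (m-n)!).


Each vertex corresponds to some choice of n active constraints out of m, so the number of vertices is at most C(m, n) = m! / (n!(m-n)!).
m = 24, n = 2
Numerator: 24 * 23
Denominator: 2! = 2
C(24, 2) = 276


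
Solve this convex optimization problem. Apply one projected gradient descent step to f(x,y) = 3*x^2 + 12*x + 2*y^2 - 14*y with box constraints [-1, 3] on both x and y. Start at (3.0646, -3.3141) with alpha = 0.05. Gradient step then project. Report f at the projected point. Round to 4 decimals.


Step 1: Compute gradient at (3.0646, -3.3141).
grad_x = 2*3*3.0646 + 12 = 30.3876
grad_y = 2*2*-3.3141 - 14 = -27.2564
Step 2: Gradient step.
x_raw = 3.0646 - 0.05*30.3876 = 1.5452
y_raw = -3.3141 - 0.05*-27.2564 = -1.9513
Step 3: Project onto [-1, 3].
x_proj = clip(1.5452) = 1.5452
y_proj = clip(-1.9513) = -1.0
Step 4: Evaluate f.
f(1.5452, -1.0) = 41.7058


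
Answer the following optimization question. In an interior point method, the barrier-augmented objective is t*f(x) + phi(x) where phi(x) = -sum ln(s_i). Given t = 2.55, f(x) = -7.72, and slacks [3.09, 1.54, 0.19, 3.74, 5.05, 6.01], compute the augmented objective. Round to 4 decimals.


Step 1: Compute log-barrier.
ln values: [1.1282, 0.4318, -1.6607, 1.3191, 1.6194, 1.7934]
phi = -(1.1282 + 0.4318 - 1.6607 + 1.3191 + 1.6194 + 1.7934) = -4.6311
Step 2: Compute augmented objective.
t*f(x) = 2.55*-7.72 = -19.686
Total = -19.686 - 4.6311 = -24.3171


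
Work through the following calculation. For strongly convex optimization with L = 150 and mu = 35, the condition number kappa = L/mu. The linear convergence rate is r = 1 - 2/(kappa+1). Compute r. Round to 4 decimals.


Step 1: Compute the condition number.
kappa = L/mu = 150/35 = 4.2857
Step 2: Compute the convergence rate.
r = 1 - 2/(kappa + 1) = 1 - 2*mu/(L + mu) = (L - mu)/(L + mu) = 115/185 = 0.6216


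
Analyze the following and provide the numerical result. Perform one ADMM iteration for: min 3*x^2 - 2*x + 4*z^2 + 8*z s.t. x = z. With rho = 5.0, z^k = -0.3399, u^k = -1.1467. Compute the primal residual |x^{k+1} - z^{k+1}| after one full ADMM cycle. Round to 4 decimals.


ADMM iteration with rho = 5.0, z^k = -0.3399, u^k = -1.1467
Step 1: x-update.
Minimize 3*x^2 - 2*x + (5.0/2)*(x + 0.3399 - 1.1467)^2
FOC: (2*3 + 5.0)*x = 2 + 5.0*(-0.3399 + 1.1467)
x^{k+1} = 0.5485
Step 2: z-update.
Minimize 4*z^2 + 8*z + (5.0/2)*(0.5485 - z - 1.1467)^2
FOC: (2*4 + 5.0)*z = -8 + 5.0*(0.5485 - 1.1467)
z^{k+1} = -0.8454
Step 3: u-update.
u^{k+1} = -1.1467 + 0.5485 + 0.8454 = 0.2473
Step 4: Primal residual = |0.5485 + 0.8454| = 1.394


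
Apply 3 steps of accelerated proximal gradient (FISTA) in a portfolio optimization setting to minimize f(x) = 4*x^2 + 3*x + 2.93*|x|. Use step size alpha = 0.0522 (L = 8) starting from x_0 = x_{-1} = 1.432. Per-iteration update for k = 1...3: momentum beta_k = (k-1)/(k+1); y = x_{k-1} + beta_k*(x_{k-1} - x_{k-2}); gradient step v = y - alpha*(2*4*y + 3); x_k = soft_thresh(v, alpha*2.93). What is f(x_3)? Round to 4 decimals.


FISTA on f(x) = 4*x^2 + 3*x + 2.93*|x|
L = 8, alpha = 0.0522
Iteration 1: beta = 0.0, y = 1.432 + 0.0*(1.432 - 1.432) = 1.432
  grad(y) = 14.456, v = y - alpha*grad = 0.6774
  prox(v) = soft_thresh(0.6774, 0.1529) = 0.5245
Iteration 2: beta = 0.3333, y = 0.5245 + 0.3333*(0.5245 - 1.432) = 0.2219
  grad(y) = 4.7755, v = y - alpha*grad = -0.0273
  prox(v) = soft_thresh(-0.0273, 0.1529) = 0.0
Iteration 3: beta = 0.5, y = 0.0 + 0.5*(0.0 - 0.5245) = -0.2622
  grad(y) = 0.9022, v = y - alpha*grad = -0.3093
  prox(v) = soft_thresh(-0.3093, 0.1529) = -0.1564
f(x_3) = 4*(-0.1564)^2 + 3*(-0.1564) + 2.93*|-0.1564| = 0.0869


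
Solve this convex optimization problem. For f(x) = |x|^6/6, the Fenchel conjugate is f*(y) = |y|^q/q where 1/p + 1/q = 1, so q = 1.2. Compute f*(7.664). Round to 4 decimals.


The conjugate exponent q satisfies 1/p + 1/q = 1.
p = 6, so q = 6/(6 - 1) = 1.2
|y|^q = 7.664^1.2 = 11.5172
f*(7.664) = 11.5172 / 1.2 = 9.5977


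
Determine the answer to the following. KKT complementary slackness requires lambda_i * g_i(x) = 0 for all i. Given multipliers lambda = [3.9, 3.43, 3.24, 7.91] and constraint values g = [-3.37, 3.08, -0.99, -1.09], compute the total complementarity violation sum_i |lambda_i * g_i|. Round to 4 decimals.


KKT complementary slackness check:
lambda_1 * g_1 = 3.9 * -3.37 = -13.143
lambda_2 * g_2 = 3.43 * 3.08 = 10.5644
lambda_3 * g_3 = 3.24 * -0.99 = -3.2076
lambda_4 * g_4 = 7.91 * -1.09 = -8.6219
Total violation = 13.143 + 10.5644 + 3.2076 + 8.6219 = 35.5369


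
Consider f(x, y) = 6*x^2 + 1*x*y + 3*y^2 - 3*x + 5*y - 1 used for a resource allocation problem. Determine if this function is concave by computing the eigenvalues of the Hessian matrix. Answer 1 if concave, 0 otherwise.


The Hessian of f(x,y) = 6*x^2 + 1*x*y + 3*y^2 - 3*x + 5*y - 1 is:
H = [[12, 1], [1, 6]]
Trace = 12 + 6 = 18
Determinant = 12*6 - (1)^2 = 71
Discriminant = (18)^2 - 4*71 = 40.0
Eigenvalues: lambda_1 = 5.8377, lambda_2 = 12.1623
The function is not concave.

0


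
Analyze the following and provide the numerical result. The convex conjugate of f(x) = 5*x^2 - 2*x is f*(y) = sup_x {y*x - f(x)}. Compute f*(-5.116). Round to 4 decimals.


f*(y) = sup_x {y*x - a*x^2 - b*x} = sup_x {(y-b)*x - a*x^2}
FOC: (y - b) - 2a*x = 0 => x* = (y - b)/(2a)
x* = (-5.116 + 2)/(2*5) = -0.3116
f*(-5.116) = (y-b)^2/(4a) = (-5.116 + 2)^2/(4*5)
= 9.7095/20 = 0.4855


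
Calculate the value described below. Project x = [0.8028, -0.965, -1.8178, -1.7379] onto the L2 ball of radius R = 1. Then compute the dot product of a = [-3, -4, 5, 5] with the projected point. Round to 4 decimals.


Step 1: Compute ||x|| (intermediates to 6 decimals).
||x|| = sqrt(0.8028^2 + (-0.965)^2 + (-1.8178)^2 + (-1.7379)^2) = 2.810766
Step 2: Project.
Since ||x|| > R, scale = R/||x|| = 1/2.810766 = 0.355775, proj(x) = scale * x
proj(x) = [0.285616, -0.343323, -0.646728, -0.618301]
Step 3: Dot product.
a^T * proj(x) = -3*0.285616 - 4*(-0.343323) + 5*(-0.646728) + 5*(-0.618301) = -5.8087


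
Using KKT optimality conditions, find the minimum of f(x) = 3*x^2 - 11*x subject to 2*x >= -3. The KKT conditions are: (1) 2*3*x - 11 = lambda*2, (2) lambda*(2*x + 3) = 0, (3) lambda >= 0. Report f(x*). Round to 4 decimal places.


Step 1: Try lambda = 0 (constraint inactive).
Stationarity: 2*3*x - 11 = 0
x* = 11/(2*3) = 11/6 = 1.8333 (rounded; the exact value 11/6 is used below)
Check constraint: 2*1.8333 = 3.6666 >= -3 -- satisfied.
Step 2: Compute optimal value.
f(x*) = 3*(11/6)^2 - 11*(11/6) = -10.0833


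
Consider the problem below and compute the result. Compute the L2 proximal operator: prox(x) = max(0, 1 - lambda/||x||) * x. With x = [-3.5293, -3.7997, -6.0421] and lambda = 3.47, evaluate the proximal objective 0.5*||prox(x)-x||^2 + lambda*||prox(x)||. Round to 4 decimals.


Step 1: Compute ||x||.
||x|| = 7.9625
Step 2: Compute scaling factor.
scale = max(0, 1 - 3.47/7.9625) = 0.5642
Step 3: prox(x) = [-1.9912, -2.1438, -3.409]
||prox(x)|| = 4.4925
Step 4: Proximal objective.
0.5*||prox-x||^2 = 6.0205
lambda*||prox|| = 15.589
Total = 21.6093


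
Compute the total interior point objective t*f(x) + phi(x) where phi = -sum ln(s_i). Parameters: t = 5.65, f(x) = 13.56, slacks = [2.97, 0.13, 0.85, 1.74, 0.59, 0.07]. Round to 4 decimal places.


Step 1: Compute log-barrier.
ln values: [1.0886, -2.0402, -0.1625, 0.5539, -0.5276, -2.6593]
phi = -(1.0886 - 2.0402 - 0.1625 + 0.5539 - 0.5276 - 2.6593) = 3.7472
Step 2: Compute augmented objective.
t*f(x) = 5.65*13.56 = 76.614
Total = 76.614 + 3.7472 = 80.3612


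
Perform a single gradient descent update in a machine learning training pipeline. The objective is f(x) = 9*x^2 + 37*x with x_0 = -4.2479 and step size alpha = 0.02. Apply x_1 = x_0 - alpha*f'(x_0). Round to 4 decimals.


We compute the gradient at x_0 and apply the update.
f'(x) = 18*x + 37
f'(-4.2479) = 18*-4.2479 + 37 = -39.4622
x_1 = -4.2479 - 0.02*-39.4622 = -3.4587


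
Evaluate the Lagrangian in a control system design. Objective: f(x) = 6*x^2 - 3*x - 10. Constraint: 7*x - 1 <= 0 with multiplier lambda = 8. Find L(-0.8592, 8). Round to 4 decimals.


Step 1: Evaluate f(x).
f(-0.8592) = 6*(-0.8592)^2 - 3*(-0.8592) - 10 = -2.9931
Step 2: Evaluate g(x).
g(-0.8592) = 7*-0.8592 - 1 = -7.0144
Step 3: Compute Lagrangian.
L = -2.9931 + 8*-7.0144 = -59.1083


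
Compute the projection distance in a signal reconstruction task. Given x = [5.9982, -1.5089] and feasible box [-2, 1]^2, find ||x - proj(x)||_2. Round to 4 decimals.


Project each component onto [-2, 1].
clip(5.9982) = 1.0, clip(-1.5089) = -1.5089
Projection = [1.0, -1.5089]
Squared diffs: [24.982, 0.0]
Distance = sqrt(24.982) = 4.9982


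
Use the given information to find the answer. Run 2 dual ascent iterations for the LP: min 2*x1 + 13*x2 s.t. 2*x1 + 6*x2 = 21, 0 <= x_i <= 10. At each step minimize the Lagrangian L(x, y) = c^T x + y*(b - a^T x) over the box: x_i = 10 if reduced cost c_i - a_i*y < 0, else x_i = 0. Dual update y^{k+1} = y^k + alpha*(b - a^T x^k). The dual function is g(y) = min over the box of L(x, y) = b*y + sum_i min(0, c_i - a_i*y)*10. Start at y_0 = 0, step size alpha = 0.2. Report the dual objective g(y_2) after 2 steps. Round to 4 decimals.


Dual ascent for LP: min 2*x1 + 13*x2, 2*x1 + 6*x2 = 21, 0 <= x_i <= 10
Step 1: y^k = 0.0, reduced costs: (2.0, 13.0)
  x^k = (0.0, 0.0), subgradient = b - a^T x = 21.0
  y^{k+1} = 0.0 + 0.2*21.0 = 4.2
Step 2: y^k = 4.2, reduced costs: (-6.4, -12.2)
  x^k = (10.0, 10.0), subgradient = b - a^T x = -59.0
  y^{k+1} = 4.2 + 0.2*-59.0 = -7.6
Dual objective at y_2 = -7.6: reduced costs (17.2, 58.6), box minimizer x = (0.0, 0.0)
g(y_2) = b*y + (c1 - a1*y)*x1 + (c2 - a2*y)*x2 = 21*(-7.6) + 17.2*0.0 + 58.6*0.0 = -159.6 + 0.0 + 0.0 = -159.6


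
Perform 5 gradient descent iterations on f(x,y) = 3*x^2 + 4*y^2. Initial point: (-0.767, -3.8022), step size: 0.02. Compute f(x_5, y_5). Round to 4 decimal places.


Gradient descent on f(x,y) = 3*x^2 + 4*y^2.
Starting point: (-0.767, -3.8022), alpha = 0.02
Step 1: grad_x = 2*3*-0.767 = -4.602, grad_y = 2*4*-3.8022 = -30.4176
  x_1 = -0.767 - 0.02*-4.602 = -0.675
  y_1 = -3.8022 - 0.02*-30.4176 = -3.1938
Step 2: grad_x = 2*3*-0.675 = -4.0498, grad_y = 2*4*-3.1938 = -25.5508
  x_2 = -0.675 - 0.02*-4.0498 = -0.594
  y_2 = -3.1938 - 0.02*-25.5508 = -2.6828
Step 3: grad_x = 2*3*-0.594 = -3.5638, grad_y = 2*4*-2.6828 = -21.4627
  x_3 = -0.594 - 0.02*-3.5638 = -0.5227
  y_3 = -2.6828 - 0.02*-21.4627 = -2.2536
Step 4: grad_x = 2*3*-0.5227 = -3.1361, grad_y = 2*4*-2.2536 = -18.0286
  x_4 = -0.5227 - 0.02*-3.1361 = -0.46
  y_4 = -2.2536 - 0.02*-18.0286 = -1.893
Step 5: grad_x = 2*3*-0.46 = -2.7598, grad_y = 2*4*-1.893 = -15.1441
  x_5 = -0.46 - 0.02*-2.7598 = -0.4048
  y_5 = -1.893 - 0.02*-15.1441 = -1.5901
f(-0.4048, -1.5901) = 3*(-0.4048)^2 + 4*(-1.5901)^2 = 10.6055


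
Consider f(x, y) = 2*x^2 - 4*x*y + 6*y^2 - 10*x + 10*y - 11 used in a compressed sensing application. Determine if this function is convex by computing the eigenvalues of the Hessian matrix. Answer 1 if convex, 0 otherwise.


The Hessian of f(x,y) = 2*x^2 - 4*x*y + 6*y^2 - 10*x + 10*y - 11 is:
H = [[4, -4], [-4, 12]]
Trace = 4 + 12 = 16
Determinant = 4*12 - (-4)^2 = 32
Discriminant = (16)^2 - 4*32 = 128.0
Eigenvalues: lambda_1 = 2.3431, lambda_2 = 13.6569
The function is convex.

1


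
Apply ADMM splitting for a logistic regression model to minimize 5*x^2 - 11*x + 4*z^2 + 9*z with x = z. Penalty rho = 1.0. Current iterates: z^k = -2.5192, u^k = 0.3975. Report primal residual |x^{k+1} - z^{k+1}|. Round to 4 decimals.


ADMM iteration with rho = 1.0, z^k = -2.5192, u^k = 0.3975
Step 1: x-update.
Minimize 5*x^2 - 11*x + (1.0/2)*(x + 2.5192 + 0.3975)^2
FOC: (2*5 + 1.0)*x = 11 + 1.0*(-2.5192 - 0.3975)
x^{k+1} = 0.7348
Step 2: z-update.
Minimize 4*z^2 + 9*z + (1.0/2)*(0.7348 - z + 0.3975)^2
FOC: (2*4 + 1.0)*z = -9 + 1.0*(0.7348 + 0.3975)
z^{k+1} = -0.8742
Step 3: u-update.
u^{k+1} = 0.3975 + 0.7348 + 0.8742 = 2.0065
Step 4: Primal residual = |0.7348 + 0.8742| = 1.609


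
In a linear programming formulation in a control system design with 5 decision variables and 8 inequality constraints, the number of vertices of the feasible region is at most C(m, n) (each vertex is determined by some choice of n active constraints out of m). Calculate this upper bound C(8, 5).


Each vertex corresponds to some choice of n active constraints out of m, so the number of vertices is at most C(m, n) = m! / (n!(m-n)!).
m = 8, n = 5
Numerator: 8 * 7 * 6 * 5 * 4
Denominator: 5! = 120
C(8, 5) = 56


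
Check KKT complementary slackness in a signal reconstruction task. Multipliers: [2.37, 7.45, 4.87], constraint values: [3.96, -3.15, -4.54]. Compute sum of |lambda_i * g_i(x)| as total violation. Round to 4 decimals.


KKT complementary slackness check:
lambda_1 * g_1 = 2.37 * 3.96 = 9.3852
lambda_2 * g_2 = 7.45 * -3.15 = -23.4675
lambda_3 * g_3 = 4.87 * -4.54 = -22.1098
Total violation = 9.3852 + 23.4675 + 22.1098 = 54.9625


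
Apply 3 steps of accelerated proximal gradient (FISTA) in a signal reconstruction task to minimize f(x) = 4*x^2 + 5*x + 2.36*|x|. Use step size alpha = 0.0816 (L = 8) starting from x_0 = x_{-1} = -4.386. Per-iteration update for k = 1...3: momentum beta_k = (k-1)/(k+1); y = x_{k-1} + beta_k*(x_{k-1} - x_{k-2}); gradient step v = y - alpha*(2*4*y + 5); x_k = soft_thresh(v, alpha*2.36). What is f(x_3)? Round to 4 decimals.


FISTA on f(x) = 4*x^2 + 5*x + 2.36*|x|
L = 8, alpha = 0.0816
Iteration 1: beta = 0.0, y = -4.386 + 0.0*(-4.386 + 4.386) = -4.386
  grad(y) = -30.088, v = y - alpha*grad = -1.9308
  prox(v) = soft_thresh(-1.9308, 0.1926) = -1.7382
Iteration 2: beta = 0.3333, y = -1.7382 + 0.3333*(-1.7382 + 4.386) = -0.8557
  grad(y) = -1.8453, v = y - alpha*grad = -0.7051
  prox(v) = soft_thresh(-0.7051, 0.1926) = -0.5125
Iteration 3: beta = 0.5, y = -0.5125 + 0.5*(-0.5125 + 1.7382) = 0.1004
  grad(y) = 5.8029, v = y - alpha*grad = -0.3732
  prox(v) = soft_thresh(-0.3732, 0.1926) = -0.1806
f(x_3) = 4*(-0.1806)^2 + 5*(-0.1806) + 2.36*|-0.1806| = -0.3463


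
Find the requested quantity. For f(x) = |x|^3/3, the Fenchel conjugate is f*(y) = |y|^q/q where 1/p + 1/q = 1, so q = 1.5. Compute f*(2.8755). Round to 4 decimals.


The conjugate exponent q satisfies 1/p + 1/q = 1.
p = 3, so q = 3/(3 - 1) = 1.5
|y|^q = 2.8755^1.5 = 4.8761
f*(2.8755) = 4.8761 / 1.5 = 3.2507


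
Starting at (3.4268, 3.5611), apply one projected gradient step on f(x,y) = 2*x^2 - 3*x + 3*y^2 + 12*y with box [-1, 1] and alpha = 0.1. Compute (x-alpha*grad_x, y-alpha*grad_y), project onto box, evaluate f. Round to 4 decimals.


Step 1: Compute gradient at (3.4268, 3.5611).
grad_x = 2*2*3.4268 - 3 = 10.7072
grad_y = 2*3*3.5611 + 12 = 33.3666
Step 2: Gradient step.
x_raw = 3.4268 - 0.1*10.7072 = 2.3561
y_raw = 3.5611 - 0.1*33.3666 = 0.2244
Step 3: Project onto [-1, 1].
x_proj = clip(2.3561) = 1.0
y_proj = clip(0.2244) = 0.2244
Step 4: Evaluate f.
f(1.0, 0.2244) = 1.8444


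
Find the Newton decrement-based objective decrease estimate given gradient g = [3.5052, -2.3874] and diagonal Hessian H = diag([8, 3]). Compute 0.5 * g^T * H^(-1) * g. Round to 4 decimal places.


Step 1: H is diagonal, so H^(-1) * g = [0.4382, -0.7958].
Step 2: g^T H^(-1) g = sum_i g_i^2 / H_ii
  = (3.5052)^2/8 + (-2.3874)^2/3
  = 1.5358 + 1.8999 = 3.4357
Step 3: Objective decrease = 0.5 * g^T H^(-1) g = 1.7178


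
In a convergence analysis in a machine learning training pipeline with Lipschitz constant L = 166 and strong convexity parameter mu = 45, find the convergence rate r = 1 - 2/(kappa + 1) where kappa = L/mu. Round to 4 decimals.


Step 1: Compute the condition number.
kappa = L/mu = 166/45 = 3.6889
Step 2: Compute the convergence rate.
r = 1 - 2/(kappa + 1) = 1 - 2*mu/(L + mu) = (L - mu)/(L + mu) = 121/211 = 0.5735


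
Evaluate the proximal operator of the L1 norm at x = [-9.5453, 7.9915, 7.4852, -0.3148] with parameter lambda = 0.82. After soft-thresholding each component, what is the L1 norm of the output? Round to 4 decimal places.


Soft-thresholding with lambda = 0.82:
prox(-9.5453) = sign(-9.5453)*max(|-9.5453| - 0.82, 0) = -8.7253
prox(7.9915) = sign(7.9915)*max(|7.9915| - 0.82, 0) = 7.1715
prox(7.4852) = sign(7.4852)*max(|7.4852| - 0.82, 0) = 6.6652
prox(-0.3148) = sign(-0.3148)*max(|-0.3148| - 0.82, 0) = 0.0
prox(x) = [-8.7253, 7.1715, 6.6652, 0.0]
||prox(x)||_1 = 8.7253 + 7.1715 + 6.6652 + 0.0 = 22.562
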